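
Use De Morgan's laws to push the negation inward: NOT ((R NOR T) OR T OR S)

NOT (R NOR T) AND NOT T AND NOT S
De Morgan's: NOT(OR of terms) = AND of negations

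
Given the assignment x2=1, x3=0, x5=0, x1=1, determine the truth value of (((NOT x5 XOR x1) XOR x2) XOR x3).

Substituting: (((NOT 0 XOR 1) XOR 1) XOR 0)
= 1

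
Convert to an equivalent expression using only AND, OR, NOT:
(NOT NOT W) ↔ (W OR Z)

((NOT NOT W) AND (W OR Z)) OR (NOT W AND NOT (W OR Z))
(Biconditional = both true or both false)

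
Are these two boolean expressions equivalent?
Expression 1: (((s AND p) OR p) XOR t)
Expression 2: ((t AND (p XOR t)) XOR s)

No. Counterexample: with t=0, s=0, p=1, Expression 1 = 1 but Expression 2 = 0.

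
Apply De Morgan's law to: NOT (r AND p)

NOT r OR NOT p
De Morgan's: NOT(AND of terms) = OR of negations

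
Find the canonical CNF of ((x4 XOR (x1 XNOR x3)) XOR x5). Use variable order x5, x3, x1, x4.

(x5 OR x3 OR x1 OR NOT x4) AND (x5 OR x3 OR NOT x1 OR x4) AND (x5 OR NOT x3 OR x1 OR x4) AND (x5 OR NOT x3 OR NOT x1 OR NOT x4) AND (NOT x5 OR x3 OR x1 OR x4) AND (NOT x5 OR x3 OR NOT x1 OR NOT x4) AND (NOT x5 OR NOT x3 OR x1 OR NOT x4) AND (NOT x5 OR NOT x3 OR NOT x1 OR x4)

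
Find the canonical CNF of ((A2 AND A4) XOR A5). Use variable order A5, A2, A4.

(A5 OR A2 OR A4) AND (A5 OR A2 OR NOT A4) AND (A5 OR NOT A2 OR A4) AND (NOT A5 OR NOT A2 OR NOT A4)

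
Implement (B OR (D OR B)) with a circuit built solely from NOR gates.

((B NOR ((D NOR B) NOR (D NOR B))) NOR (B NOR ((D NOR B) NOR (D NOR B))))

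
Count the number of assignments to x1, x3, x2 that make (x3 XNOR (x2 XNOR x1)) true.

Satisfying assignments: (0,0,1), (0,1,0), (1,0,0), (1,1,1)
Count: 4 out of 8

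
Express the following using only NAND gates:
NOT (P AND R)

(((P NAND R) NAND (P NAND R)) NAND ((P NAND R) NAND (P NAND R)))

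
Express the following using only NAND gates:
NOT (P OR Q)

(((P NAND P) NAND (Q NAND Q)) NAND ((P NAND P) NAND (Q NAND Q)))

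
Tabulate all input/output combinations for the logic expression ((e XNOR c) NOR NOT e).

e | c | Output
--------------
0 | 0 | 0
0 | 1 | 0
1 | 0 | 1
1 | 1 | 0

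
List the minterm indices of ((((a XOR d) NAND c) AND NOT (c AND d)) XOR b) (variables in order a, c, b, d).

Σm(0, 1, 4, 7, 8, 9, 14, 15) = (NOT a AND NOT c AND NOT b AND NOT d) OR (NOT a AND NOT c AND NOT b AND d) OR (NOT a AND c AND NOT b AND NOT d) OR (NOT a AND c AND b AND d) OR (a AND NOT c AND NOT b AND NOT d) OR (a AND NOT c AND NOT b AND d) OR (a AND c AND b AND NOT d) OR (a AND c AND b AND d)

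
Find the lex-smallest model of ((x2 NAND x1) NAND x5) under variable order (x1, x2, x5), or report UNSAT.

x1=0, x2=0, x5=0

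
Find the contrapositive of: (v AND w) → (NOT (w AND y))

Contrapositive: (w AND y) → NOT (v AND w)
Note: A statement and its contrapositive are logically equivalent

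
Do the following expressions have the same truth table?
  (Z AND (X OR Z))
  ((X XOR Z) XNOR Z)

No. Counterexample: with X=0, Z=0, Expression 1 = 0 but Expression 2 = 1.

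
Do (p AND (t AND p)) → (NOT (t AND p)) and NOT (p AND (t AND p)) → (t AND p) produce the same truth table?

No, Inverse is not equivalent to original (counterexample: p=0, t=0)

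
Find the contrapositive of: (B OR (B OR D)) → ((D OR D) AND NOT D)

Contrapositive: NOT ((D OR D) AND NOT D) → NOT (B OR (B OR D))
Note: A statement and its contrapositive are logically equivalent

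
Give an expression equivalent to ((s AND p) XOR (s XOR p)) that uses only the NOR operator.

((((((s NOR s) NOR (p NOR p)) NOR ((((s NOR p) NOR (s NOR p)) NOR ((s NOR p) NOR (s NOR p))) NOR ((((s NOR s) NOR (p NOR p)) NOR ((s NOR s) NOR (p NOR p))) NOR (((s NOR s) NOR (p NOR p)) NOR ((s NOR s) NOR (p NOR p)))))) NOR (((s NOR s) NOR (p NOR p)) NOR ((((s NOR p) NOR (s NOR p)) NOR ((s NOR p) NOR (s NOR p))) NOR ((((s NOR s) NOR (p NOR p)) NOR ((s NOR s) NOR (p NOR p))) NOR (((s NOR s) NOR (p NOR p)) NOR ((s NOR s) NOR (p NOR p))))))) NOR ((((s NOR s) NOR (p NOR p)) NOR ((((s NOR p) NOR (s NOR p)) NOR ((s NOR p) NOR (s NOR p))) NOR ((((s NOR s) NOR (p NOR p)) NOR ((s NOR s) NOR (p NOR p))) NOR (((s NOR s) NOR (p NOR p)) NOR ((s NOR s) NOR (p NOR p)))))) NOR (((s NOR s) NOR (p NOR p)) NOR ((((s NOR p) NOR (s NOR p)) NOR ((s NOR p) NOR (s NOR p))) NOR ((((s NOR s) NOR (p NOR p)) NOR ((s NOR s) NOR (p NOR p))) NOR (((s NOR s) NOR (p NOR p)) NOR ((s NOR s) NOR (p NOR p)))))))) NOR ((((((s NOR s) NOR (p NOR p)) NOR ((s NOR s) NOR (p NOR p))) NOR (((((s NOR p) NOR (s NOR p)) NOR ((s NOR p) NOR (s NOR p))) NOR ((((s NOR s) NOR (p NOR p)) NOR ((s NOR s) NOR (p NOR p))) NOR (((s NOR s) NOR (p NOR p)) NOR ((s NOR s) NOR (p NOR p))))) NOR ((((s NOR p) NOR (s NOR p)) NOR ((s NOR p) NOR (s NOR p))) NOR ((((s NOR s) NOR (p NOR p)) NOR ((s NOR s) NOR (p NOR p))) NOR (((s NOR s) NOR (p NOR p)) NOR ((s NOR s) NOR (p NOR p))))))) NOR ((((s NOR s) NOR (p NOR p)) NOR ((s NOR s) NOR (p NOR p))) NOR (((((s NOR p) NOR (s NOR p)) NOR ((s NOR p) NOR (s NOR p))) NOR ((((s NOR s) NOR (p NOR p)) NOR ((s NOR s) NOR (p NOR p))) NOR (((s NOR s) NOR (p NOR p)) NOR ((s NOR s) NOR (p NOR p))))) NOR ((((s NOR p) NOR (s NOR p)) NOR ((s NOR p) NOR (s NOR p))) NOR ((((s NOR s) NOR (p NOR p)) NOR ((s NOR s) NOR (p NOR p))) NOR (((s NOR s) NOR (p NOR p)) NOR ((s NOR s) NOR (p NOR p)))))))) NOR (((((s NOR s) NOR (p NOR p)) NOR ((s NOR s) NOR (p NOR p))) NOR (((((s NOR p) NOR (s NOR p)) NOR ((s NOR p) NOR (s NOR p))) NOR ((((s NOR s) NOR (p NOR p)) NOR ((s NOR s) NOR (p NOR p))) NOR (((s NOR s) NOR (p NOR p)) NOR ((s NOR s) NOR (p NOR p))))) NOR ((((s NOR p) NOR (s NOR p)) NOR ((s NOR p) NOR (s NOR p))) NOR ((((s NOR s) NOR (p NOR p)) NOR ((s NOR s) NOR (p NOR p))) NOR (((s NOR s) NOR (p NOR p)) NOR ((s NOR s) NOR (p NOR p))))))) NOR ((((s NOR s) NOR (p NOR p)) NOR ((s NOR s) NOR (p NOR p))) NOR (((((s NOR p) NOR (s NOR p)) NOR ((s NOR p) NOR (s NOR p))) NOR ((((s NOR s) NOR (p NOR p)) NOR ((s NOR s) NOR (p NOR p))) NOR (((s NOR s) NOR (p NOR p)) NOR ((s NOR s) NOR (p NOR p))))) NOR ((((s NOR p) NOR (s NOR p)) NOR ((s NOR p) NOR (s NOR p))) NOR ((((s NOR s) NOR (p NOR p)) NOR ((s NOR s) NOR (p NOR p))) NOR (((s NOR s) NOR (p NOR p)) NOR ((s NOR s) NOR (p NOR p))))))))))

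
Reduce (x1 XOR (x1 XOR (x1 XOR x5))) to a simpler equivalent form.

By XOR self-cancellation ((E XOR v) XOR v = E):
= (x1 XOR x5)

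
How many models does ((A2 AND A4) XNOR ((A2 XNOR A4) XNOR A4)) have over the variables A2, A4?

Satisfying assignments: (0,0), (0,1), (1,1)
Count: 3 out of 4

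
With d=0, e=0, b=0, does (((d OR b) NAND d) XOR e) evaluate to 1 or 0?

Substituting: (((0 OR 0) NAND 0) XOR 0)
= 1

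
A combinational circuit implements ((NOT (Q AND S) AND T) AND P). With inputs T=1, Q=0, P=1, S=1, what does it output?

Substituting: ((NOT (0 AND 1) AND 1) AND 1)
= 1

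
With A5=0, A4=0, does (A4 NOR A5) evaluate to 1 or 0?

Substituting: (0 NOR 0)
= 1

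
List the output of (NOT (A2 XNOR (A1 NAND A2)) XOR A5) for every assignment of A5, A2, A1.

A5 | A2 | A1 | Output
---------------------
0 | 0 | 0 | 1
0 | 0 | 1 | 1
0 | 1 | 0 | 0
0 | 1 | 1 | 1
1 | 0 | 0 | 0
1 | 0 | 1 | 0
1 | 1 | 0 | 1
1 | 1 | 1 | 0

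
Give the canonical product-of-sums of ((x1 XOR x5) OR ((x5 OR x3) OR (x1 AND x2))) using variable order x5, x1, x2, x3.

ΠM(0, 2) = (x5 OR x1 OR x2 OR x3) AND (x5 OR x1 OR NOT x2 OR x3)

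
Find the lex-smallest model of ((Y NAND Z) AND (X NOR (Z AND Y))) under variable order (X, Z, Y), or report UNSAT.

X=0, Z=0, Y=0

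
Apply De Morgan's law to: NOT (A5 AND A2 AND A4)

NOT A5 OR NOT A2 OR NOT A4
De Morgan's: NOT(AND of terms) = OR of negations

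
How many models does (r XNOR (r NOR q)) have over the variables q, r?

Satisfying assignments: (1,0)
Count: 1 out of 4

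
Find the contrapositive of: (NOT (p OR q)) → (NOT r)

Contrapositive: r → (p OR q)
Note: A statement and its contrapositive are logically equivalent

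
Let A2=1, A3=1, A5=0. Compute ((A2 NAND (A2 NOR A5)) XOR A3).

Substituting: ((1 NAND (1 NOR 0)) XOR 1)
= 0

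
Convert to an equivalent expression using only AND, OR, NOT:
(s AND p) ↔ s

((s AND p) AND s) OR (NOT (s AND p) AND NOT s)
(Biconditional = both true or both false)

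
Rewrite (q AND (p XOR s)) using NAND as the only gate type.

((q NAND ((p NAND (p NAND s)) NAND (s NAND (p NAND s)))) NAND (q NAND ((p NAND (p NAND s)) NAND (s NAND (p NAND s)))))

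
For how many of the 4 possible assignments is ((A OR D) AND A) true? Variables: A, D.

Satisfying assignments: (1,0), (1,1)
Count: 2 out of 4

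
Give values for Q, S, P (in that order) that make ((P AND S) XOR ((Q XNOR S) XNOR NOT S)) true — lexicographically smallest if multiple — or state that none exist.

Q=0, S=0, P=0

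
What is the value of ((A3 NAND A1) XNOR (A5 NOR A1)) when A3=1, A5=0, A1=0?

Substituting: ((1 NAND 0) XNOR (0 NOR 0))
= 1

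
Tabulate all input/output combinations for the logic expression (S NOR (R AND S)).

R | S | Output
--------------
0 | 0 | 1
0 | 1 | 0
1 | 0 | 1
1 | 1 | 0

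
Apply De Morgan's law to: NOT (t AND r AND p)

NOT t OR NOT r OR NOT p
De Morgan's: NOT(AND of terms) = OR of negations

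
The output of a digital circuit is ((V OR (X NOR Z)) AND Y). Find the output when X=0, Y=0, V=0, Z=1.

Substituting: ((0 OR (0 NOR 1)) AND 0)
= 0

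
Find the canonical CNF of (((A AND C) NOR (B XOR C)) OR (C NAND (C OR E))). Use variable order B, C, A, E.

(B OR NOT C OR A OR E) AND (B OR NOT C OR A OR NOT E) AND (B OR NOT C OR NOT A OR E) AND (B OR NOT C OR NOT A OR NOT E) AND (NOT B OR NOT C OR NOT A OR E) AND (NOT B OR NOT C OR NOT A OR NOT E)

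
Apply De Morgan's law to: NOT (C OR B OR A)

NOT C AND NOT B AND NOT A
De Morgan's: NOT(OR of terms) = AND of negations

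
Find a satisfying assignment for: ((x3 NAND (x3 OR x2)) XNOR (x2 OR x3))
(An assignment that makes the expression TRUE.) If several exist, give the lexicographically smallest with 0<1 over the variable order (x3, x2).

x3=0, x2=1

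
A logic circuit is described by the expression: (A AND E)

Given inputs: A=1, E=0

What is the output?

Substituting: (1 AND 0)
= 0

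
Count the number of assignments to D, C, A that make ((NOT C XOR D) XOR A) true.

Satisfying assignments: (0,0,0), (0,1,1), (1,0,1), (1,1,0)
Count: 4 out of 8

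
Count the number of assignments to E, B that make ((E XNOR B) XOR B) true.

Satisfying assignments: (0,0), (0,1)
Count: 2 out of 4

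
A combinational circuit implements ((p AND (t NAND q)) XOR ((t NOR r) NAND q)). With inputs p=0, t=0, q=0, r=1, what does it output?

Substituting: ((0 AND (0 NAND 0)) XOR ((0 NOR 1) NAND 0))
= 1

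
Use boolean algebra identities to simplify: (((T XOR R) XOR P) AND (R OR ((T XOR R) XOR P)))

By absorption (E AND (E OR v) = E):
= ((T XOR R) XOR P)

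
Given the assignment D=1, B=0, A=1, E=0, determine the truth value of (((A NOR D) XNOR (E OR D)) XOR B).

Substituting: (((1 NOR 1) XNOR (0 OR 1)) XOR 0)
= 0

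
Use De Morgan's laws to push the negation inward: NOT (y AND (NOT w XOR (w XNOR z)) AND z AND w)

NOT y OR NOT (NOT w XOR (w XNOR z)) OR NOT z OR NOT w
De Morgan's: NOT(AND of terms) = OR of negations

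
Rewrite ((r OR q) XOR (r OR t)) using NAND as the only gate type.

((((r NAND r) NAND (q NAND q)) NAND (((r NAND r) NAND (q NAND q)) NAND ((r NAND r) NAND (t NAND t)))) NAND (((r NAND r) NAND (t NAND t)) NAND (((r NAND r) NAND (q NAND q)) NAND ((r NAND r) NAND (t NAND t)))))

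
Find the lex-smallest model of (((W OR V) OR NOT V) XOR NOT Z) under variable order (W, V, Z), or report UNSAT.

W=0, V=0, Z=1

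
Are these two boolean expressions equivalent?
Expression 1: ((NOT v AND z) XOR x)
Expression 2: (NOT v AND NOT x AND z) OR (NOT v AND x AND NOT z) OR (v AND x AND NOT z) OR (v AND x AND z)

Yes, they are equivalent — the two output columns agree on all 8 assignments:
v | x | z | Expression 1 | Expression 2
---------------------------------------
0 | 0 | 0 | 0 | 0
0 | 0 | 1 | 1 | 1
0 | 1 | 0 | 1 | 1
0 | 1 | 1 | 0 | 0
1 | 0 | 0 | 0 | 0
1 | 0 | 1 | 0 | 0
1 | 1 | 0 | 1 | 1
1 | 1 | 1 | 1 | 1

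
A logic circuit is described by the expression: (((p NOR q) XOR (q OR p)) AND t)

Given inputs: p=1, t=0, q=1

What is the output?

Substituting: (((1 NOR 1) XOR (1 OR 1)) AND 0)
= 0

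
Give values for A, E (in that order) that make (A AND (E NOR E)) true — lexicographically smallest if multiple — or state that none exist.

A=1, E=0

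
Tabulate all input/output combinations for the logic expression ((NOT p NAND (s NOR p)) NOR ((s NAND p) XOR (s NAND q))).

p | q | s | Output
------------------
0 | 0 | 0 | 1
0 | 0 | 1 | 0
0 | 1 | 0 | 1
0 | 1 | 1 | 0
1 | 0 | 0 | 0
1 | 0 | 1 | 0
1 | 1 | 0 | 0
1 | 1 | 1 | 0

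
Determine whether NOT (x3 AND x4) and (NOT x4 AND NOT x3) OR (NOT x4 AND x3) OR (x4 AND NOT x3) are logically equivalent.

Yes, they are equivalent — the two output columns agree on all 4 assignments:
x4 | x3 | Expression 1 | Expression 2
-------------------------------------
0 | 0 | 1 | 1
0 | 1 | 1 | 1
1 | 0 | 1 | 1
1 | 1 | 0 | 0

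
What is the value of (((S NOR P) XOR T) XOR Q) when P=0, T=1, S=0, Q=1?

Substituting: (((0 NOR 0) XOR 1) XOR 1)
= 1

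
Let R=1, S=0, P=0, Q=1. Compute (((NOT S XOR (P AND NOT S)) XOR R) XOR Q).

Substituting: (((NOT 0 XOR (0 AND NOT 0)) XOR 1) XOR 1)
= 1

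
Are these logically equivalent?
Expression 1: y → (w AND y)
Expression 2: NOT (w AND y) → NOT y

Yes, Contrapositive is always equivalent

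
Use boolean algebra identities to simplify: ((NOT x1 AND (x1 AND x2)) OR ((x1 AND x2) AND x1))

By distribution ((E AND v) OR (E AND NOT v) = E):
= (x1 AND x2)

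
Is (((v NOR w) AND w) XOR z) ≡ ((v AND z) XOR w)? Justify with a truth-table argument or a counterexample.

No. Counterexample: with z=0, w=1, v=0, Expression 1 = 0 but Expression 2 = 1.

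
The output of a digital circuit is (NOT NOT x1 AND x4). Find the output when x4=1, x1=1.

Substituting: (NOT NOT 1 AND 1)
= 1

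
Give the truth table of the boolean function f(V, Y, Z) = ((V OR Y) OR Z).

V | Y | Z | Output
------------------
0 | 0 | 0 | 0
0 | 0 | 1 | 1
0 | 1 | 0 | 1
0 | 1 | 1 | 1
1 | 0 | 0 | 1
1 | 0 | 1 | 1
1 | 1 | 0 | 1
1 | 1 | 1 | 1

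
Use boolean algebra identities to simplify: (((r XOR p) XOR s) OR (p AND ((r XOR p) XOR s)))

By absorption (E OR (E AND v) = E):
= ((r XOR p) XOR s)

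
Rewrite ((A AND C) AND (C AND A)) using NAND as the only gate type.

((((A NAND C) NAND (A NAND C)) NAND ((C NAND A) NAND (C NAND A))) NAND (((A NAND C) NAND (A NAND C)) NAND ((C NAND A) NAND (C NAND A))))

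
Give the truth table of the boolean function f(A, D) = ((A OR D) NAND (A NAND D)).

A | D | Output
--------------
0 | 0 | 1
0 | 1 | 0
1 | 0 | 0
1 | 1 | 1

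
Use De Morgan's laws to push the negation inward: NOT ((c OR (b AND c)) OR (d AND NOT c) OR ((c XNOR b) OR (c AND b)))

NOT (c OR (b AND c)) AND NOT (d AND NOT c) AND NOT ((c XNOR b) OR (c AND b))
De Morgan's: NOT(OR of terms) = AND of negations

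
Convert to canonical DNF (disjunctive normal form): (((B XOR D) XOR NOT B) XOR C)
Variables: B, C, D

(NOT B AND NOT C AND NOT D) OR (NOT B AND C AND D) OR (B AND NOT C AND NOT D) OR (B AND C AND D)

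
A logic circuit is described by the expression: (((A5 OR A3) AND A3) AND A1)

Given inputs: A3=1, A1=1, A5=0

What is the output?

Substituting: (((0 OR 1) AND 1) AND 1)
= 1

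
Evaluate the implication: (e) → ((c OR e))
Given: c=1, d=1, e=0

Antecedent (e) = 0; consequent ((c OR e)) = 1.
0 → 1 = 1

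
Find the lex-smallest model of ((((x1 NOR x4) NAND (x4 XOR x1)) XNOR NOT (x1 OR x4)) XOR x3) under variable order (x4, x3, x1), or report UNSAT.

x4=0, x3=0, x1=0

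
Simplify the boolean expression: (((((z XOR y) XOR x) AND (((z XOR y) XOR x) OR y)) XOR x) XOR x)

By XOR self-cancellation ((E XOR v) XOR v = E) then absorption (E AND (E OR v) = E):
= ((z XOR y) XOR x)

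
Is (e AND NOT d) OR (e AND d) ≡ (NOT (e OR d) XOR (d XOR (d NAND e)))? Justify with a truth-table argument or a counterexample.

Yes, they are equivalent — the two output columns agree on all 4 assignments:
e | d | Expression 1 | Expression 2
-----------------------------------
0 | 0 | 0 | 0
0 | 1 | 0 | 0
1 | 0 | 1 | 1
1 | 1 | 1 | 1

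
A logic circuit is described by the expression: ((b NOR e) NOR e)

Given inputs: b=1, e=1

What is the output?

Substituting: ((1 NOR 1) NOR 1)
= 0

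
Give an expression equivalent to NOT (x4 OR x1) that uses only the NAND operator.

(((x4 NAND x4) NAND (x1 NAND x1)) NAND ((x4 NAND x4) NAND (x1 NAND x1)))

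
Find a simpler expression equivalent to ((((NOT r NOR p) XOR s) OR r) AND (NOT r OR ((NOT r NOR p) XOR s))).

By distribution ((E OR v) AND (E OR NOT v) = E):
= ((NOT r NOR p) XOR s)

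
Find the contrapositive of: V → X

Contrapositive: NOT X → NOT V
Note: A statement and its contrapositive are logically equivalent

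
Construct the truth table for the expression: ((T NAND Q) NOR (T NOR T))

Q | T | Output
--------------
0 | 0 | 0
0 | 1 | 0
1 | 0 | 0
1 | 1 | 1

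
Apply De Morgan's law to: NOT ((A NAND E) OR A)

NOT (A NAND E) AND NOT A
De Morgan's: NOT(OR of terms) = AND of negations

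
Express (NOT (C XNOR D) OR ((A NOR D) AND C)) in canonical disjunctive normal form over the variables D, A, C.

(NOT D AND NOT A AND C) OR (NOT D AND A AND C) OR (D AND NOT A AND NOT C) OR (D AND A AND NOT C)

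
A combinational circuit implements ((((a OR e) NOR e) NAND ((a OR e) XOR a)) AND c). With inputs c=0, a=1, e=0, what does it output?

Substituting: ((((1 OR 0) NOR 0) NAND ((1 OR 0) XOR 1)) AND 0)
= 0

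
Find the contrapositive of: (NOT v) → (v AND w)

Contrapositive: NOT (v AND w) → v
Note: A statement and its contrapositive are logically equivalent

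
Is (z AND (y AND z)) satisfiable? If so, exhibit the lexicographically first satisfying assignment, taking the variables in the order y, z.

y=1, z=1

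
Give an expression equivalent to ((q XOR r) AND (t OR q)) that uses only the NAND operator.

((((q NAND (q NAND r)) NAND (r NAND (q NAND r))) NAND ((t NAND t) NAND (q NAND q))) NAND (((q NAND (q NAND r)) NAND (r NAND (q NAND r))) NAND ((t NAND t) NAND (q NAND q))))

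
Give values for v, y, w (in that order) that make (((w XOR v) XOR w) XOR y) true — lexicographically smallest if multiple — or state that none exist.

v=0, y=1, w=0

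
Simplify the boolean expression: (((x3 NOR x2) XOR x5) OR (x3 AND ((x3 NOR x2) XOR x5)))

By absorption (E OR (E AND v) = E):
= ((x3 NOR x2) XOR x5)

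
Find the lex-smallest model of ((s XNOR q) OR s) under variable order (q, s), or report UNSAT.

q=0, s=0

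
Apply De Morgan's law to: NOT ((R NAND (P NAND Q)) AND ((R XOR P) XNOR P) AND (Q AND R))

NOT (R NAND (P NAND Q)) OR NOT ((R XOR P) XNOR P) OR NOT (Q AND R)
De Morgan's: NOT(AND of terms) = OR of negations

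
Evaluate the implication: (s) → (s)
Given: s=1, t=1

Antecedent (s) = 1; consequent (s) = 1.
1 → 1 = 1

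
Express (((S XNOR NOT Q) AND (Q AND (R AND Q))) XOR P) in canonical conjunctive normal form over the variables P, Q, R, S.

(P OR Q OR R OR S) AND (P OR Q OR R OR NOT S) AND (P OR Q OR NOT R OR S) AND (P OR Q OR NOT R OR NOT S) AND (P OR NOT Q OR R OR S) AND (P OR NOT Q OR R OR NOT S) AND (P OR NOT Q OR NOT R OR NOT S) AND (NOT P OR NOT Q OR NOT R OR S)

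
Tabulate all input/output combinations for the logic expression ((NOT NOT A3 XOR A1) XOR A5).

A3 | A1 | A5 | Output
---------------------
0 | 0 | 0 | 0
0 | 0 | 1 | 1
0 | 1 | 0 | 1
0 | 1 | 1 | 0
1 | 0 | 0 | 1
1 | 0 | 1 | 0
1 | 1 | 0 | 0
1 | 1 | 1 | 1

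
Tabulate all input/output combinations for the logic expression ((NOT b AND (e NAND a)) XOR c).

b | c | a | e | Output
----------------------
0 | 0 | 0 | 0 | 1
0 | 0 | 0 | 1 | 1
0 | 0 | 1 | 0 | 1
0 | 0 | 1 | 1 | 0
0 | 1 | 0 | 0 | 0
0 | 1 | 0 | 1 | 0
0 | 1 | 1 | 0 | 0
0 | 1 | 1 | 1 | 1
1 | 0 | 0 | 0 | 0
1 | 0 | 0 | 1 | 0
1 | 0 | 1 | 0 | 0
1 | 0 | 1 | 1 | 0
1 | 1 | 0 | 0 | 1
1 | 1 | 0 | 1 | 1
1 | 1 | 1 | 0 | 1
1 | 1 | 1 | 1 | 1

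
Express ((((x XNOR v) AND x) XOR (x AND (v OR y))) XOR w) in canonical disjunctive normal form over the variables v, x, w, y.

(NOT v AND NOT x AND w AND NOT y) OR (NOT v AND NOT x AND w AND y) OR (NOT v AND x AND NOT w AND y) OR (NOT v AND x AND w AND NOT y) OR (v AND NOT x AND w AND NOT y) OR (v AND NOT x AND w AND y) OR (v AND x AND w AND NOT y) OR (v AND x AND w AND y)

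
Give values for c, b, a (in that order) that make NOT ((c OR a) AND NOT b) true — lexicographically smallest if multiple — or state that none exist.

c=0, b=0, a=0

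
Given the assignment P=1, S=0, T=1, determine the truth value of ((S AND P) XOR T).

Substituting: ((0 AND 1) XOR 1)
= 1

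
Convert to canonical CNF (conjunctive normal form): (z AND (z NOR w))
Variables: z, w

(z OR w) AND (z OR NOT w) AND (NOT z OR w) AND (NOT z OR NOT w)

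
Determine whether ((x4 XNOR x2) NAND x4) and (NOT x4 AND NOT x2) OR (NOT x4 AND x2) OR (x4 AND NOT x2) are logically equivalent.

Yes, they are equivalent — the two output columns agree on all 4 assignments:
x4 | x2 | Expression 1 | Expression 2
-------------------------------------
0 | 0 | 1 | 1
0 | 1 | 1 | 1
1 | 0 | 1 | 1
1 | 1 | 0 | 0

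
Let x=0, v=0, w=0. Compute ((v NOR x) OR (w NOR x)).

Substituting: ((0 NOR 0) OR (0 NOR 0))
= 1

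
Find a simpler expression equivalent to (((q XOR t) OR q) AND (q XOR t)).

By absorption (E AND (E OR v) = E):
= (q XOR t)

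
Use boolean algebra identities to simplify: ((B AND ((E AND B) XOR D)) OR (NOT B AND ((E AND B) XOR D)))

By distribution ((E AND v) OR (E AND NOT v) = E):
= ((E AND B) XOR D)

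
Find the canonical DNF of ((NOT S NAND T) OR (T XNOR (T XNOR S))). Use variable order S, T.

(NOT S AND NOT T) OR (S AND NOT T) OR (S AND T)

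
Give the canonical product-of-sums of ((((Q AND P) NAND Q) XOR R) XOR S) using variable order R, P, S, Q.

ΠM(2, 3, 5, 6, 8, 9, 12, 15) = (R OR P OR NOT S OR Q) AND (R OR P OR NOT S OR NOT Q) AND (R OR NOT P OR S OR NOT Q) AND (R OR NOT P OR NOT S OR Q) AND (NOT R OR P OR S OR Q) AND (NOT R OR P OR S OR NOT Q) AND (NOT R OR NOT P OR S OR Q) AND (NOT R OR NOT P OR NOT S OR NOT Q)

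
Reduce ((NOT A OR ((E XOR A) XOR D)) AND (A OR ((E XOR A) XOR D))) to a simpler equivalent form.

By distribution ((E OR v) AND (E OR NOT v) = E):
= ((E XOR A) XOR D)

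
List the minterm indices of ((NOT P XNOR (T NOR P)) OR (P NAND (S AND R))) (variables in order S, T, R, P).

Σm(0, 1, 2, 3, 4, 5, 6, 7, 8, 9, 10, 11, 12, 13, 14, 15) = (NOT S AND NOT T AND NOT R AND NOT P) OR (NOT S AND NOT T AND NOT R AND P) OR (NOT S AND NOT T AND R AND NOT P) OR (NOT S AND NOT T AND R AND P) OR (NOT S AND T AND NOT R AND NOT P) OR (NOT S AND T AND NOT R AND P) OR (NOT S AND T AND R AND NOT P) OR (NOT S AND T AND R AND P) OR (S AND NOT T AND NOT R AND NOT P) OR (S AND NOT T AND NOT R AND P) OR (S AND NOT T AND R AND NOT P) OR (S AND NOT T AND R AND P) OR (S AND T AND NOT R AND NOT P) OR (S AND T AND NOT R AND P) OR (S AND T AND R AND NOT P) OR (S AND T AND R AND P)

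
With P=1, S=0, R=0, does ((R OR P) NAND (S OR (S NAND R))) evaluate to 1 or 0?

Substituting: ((0 OR 1) NAND (0 OR (0 NAND 0)))
= 0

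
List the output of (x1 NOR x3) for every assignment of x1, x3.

x1 | x3 | Output
----------------
0 | 0 | 1
0 | 1 | 0
1 | 0 | 0
1 | 1 | 0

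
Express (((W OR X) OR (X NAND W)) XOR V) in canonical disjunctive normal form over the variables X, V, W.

(NOT X AND NOT V AND NOT W) OR (NOT X AND NOT V AND W) OR (X AND NOT V AND NOT W) OR (X AND NOT V AND W)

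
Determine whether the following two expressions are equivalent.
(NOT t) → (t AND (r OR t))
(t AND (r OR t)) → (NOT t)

No, Converse is not equivalent to original (counterexample: r=0, s=0, t=0)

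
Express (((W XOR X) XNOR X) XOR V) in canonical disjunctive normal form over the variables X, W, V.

(NOT X AND NOT W AND NOT V) OR (NOT X AND W AND V) OR (X AND NOT W AND NOT V) OR (X AND W AND V)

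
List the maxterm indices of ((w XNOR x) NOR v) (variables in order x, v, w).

ΠM(0, 2, 3, 5, 6, 7) = (x OR v OR w) AND (x OR NOT v OR w) AND (x OR NOT v OR NOT w) AND (NOT x OR v OR NOT w) AND (NOT x OR NOT v OR w) AND (NOT x OR NOT v OR NOT w)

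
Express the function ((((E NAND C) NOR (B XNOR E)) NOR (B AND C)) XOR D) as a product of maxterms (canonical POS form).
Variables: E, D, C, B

ΠM(3, 4, 5, 6, 10, 11, 12, 13) = (E OR D OR NOT C OR NOT B) AND (E OR NOT D OR C OR B) AND (E OR NOT D OR C OR NOT B) AND (E OR NOT D OR NOT C OR B) AND (NOT E OR D OR NOT C OR B) AND (NOT E OR D OR NOT C OR NOT B) AND (NOT E OR NOT D OR C OR B) AND (NOT E OR NOT D OR C OR NOT B)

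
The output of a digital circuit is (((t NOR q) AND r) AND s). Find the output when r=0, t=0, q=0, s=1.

Substituting: (((0 NOR 0) AND 0) AND 1)
= 0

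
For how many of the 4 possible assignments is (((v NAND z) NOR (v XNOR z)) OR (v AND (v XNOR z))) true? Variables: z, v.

Satisfying assignments: (1,1)
Count: 1 out of 4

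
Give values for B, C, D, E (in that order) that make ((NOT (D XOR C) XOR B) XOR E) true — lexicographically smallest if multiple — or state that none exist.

B=0, C=0, D=0, E=0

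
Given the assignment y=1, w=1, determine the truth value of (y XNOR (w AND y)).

Substituting: (1 XNOR (1 AND 1))
= 1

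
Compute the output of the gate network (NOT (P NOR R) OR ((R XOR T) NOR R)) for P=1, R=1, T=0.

Substituting: (NOT (1 NOR 1) OR ((1 XOR 0) NOR 1))
= 1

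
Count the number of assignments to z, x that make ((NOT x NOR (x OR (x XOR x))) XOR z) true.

Satisfying assignments: (1,0), (1,1)
Count: 2 out of 4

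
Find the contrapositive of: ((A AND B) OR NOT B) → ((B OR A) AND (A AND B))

Contrapositive: NOT ((B OR A) AND (A AND B)) → NOT ((A AND B) OR NOT B)
Note: A statement and its contrapositive are logically equivalent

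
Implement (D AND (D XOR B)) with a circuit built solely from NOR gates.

((D NOR D) NOR (((((D NOR B) NOR (D NOR B)) NOR ((D NOR B) NOR (D NOR B))) NOR ((((D NOR D) NOR (B NOR B)) NOR ((D NOR D) NOR (B NOR B))) NOR (((D NOR D) NOR (B NOR B)) NOR ((D NOR D) NOR (B NOR B))))) NOR ((((D NOR B) NOR (D NOR B)) NOR ((D NOR B) NOR (D NOR B))) NOR ((((D NOR D) NOR (B NOR B)) NOR ((D NOR D) NOR (B NOR B))) NOR (((D NOR D) NOR (B NOR B)) NOR ((D NOR D) NOR (B NOR B)))))))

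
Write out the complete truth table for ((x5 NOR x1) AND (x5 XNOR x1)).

x5 | x1 | Output
----------------
0 | 0 | 1
0 | 1 | 0
1 | 0 | 0
1 | 1 | 0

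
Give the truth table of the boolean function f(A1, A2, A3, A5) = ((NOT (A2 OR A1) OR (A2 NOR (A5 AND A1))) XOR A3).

A1 | A2 | A3 | A5 | Output
--------------------------
0 | 0 | 0 | 0 | 1
0 | 0 | 0 | 1 | 1
0 | 0 | 1 | 0 | 0
0 | 0 | 1 | 1 | 0
0 | 1 | 0 | 0 | 0
0 | 1 | 0 | 1 | 0
0 | 1 | 1 | 0 | 1
0 | 1 | 1 | 1 | 1
1 | 0 | 0 | 0 | 1
1 | 0 | 0 | 1 | 0
1 | 0 | 1 | 0 | 0
1 | 0 | 1 | 1 | 1
1 | 1 | 0 | 0 | 0
1 | 1 | 0 | 1 | 0
1 | 1 | 1 | 0 | 1
1 | 1 | 1 | 1 | 1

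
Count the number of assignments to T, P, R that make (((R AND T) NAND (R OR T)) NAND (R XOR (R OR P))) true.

Satisfying assignments: (0,0,0), (0,0,1), (0,1,1), (1,0,0), (1,0,1), (1,1,1)
Count: 6 out of 8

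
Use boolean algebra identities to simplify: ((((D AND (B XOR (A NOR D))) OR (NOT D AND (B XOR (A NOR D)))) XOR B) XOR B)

By XOR self-cancellation ((E XOR v) XOR v = E) then distribution ((E AND v) OR (E AND NOT v) = E):
= (B XOR (A NOR D))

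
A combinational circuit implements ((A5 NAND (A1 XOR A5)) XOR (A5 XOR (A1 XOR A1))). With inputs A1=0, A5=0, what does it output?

Substituting: ((0 NAND (0 XOR 0)) XOR (0 XOR (0 XOR 0)))
= 1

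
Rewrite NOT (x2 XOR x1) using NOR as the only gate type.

(((((x2 NOR x1) NOR (x2 NOR x1)) NOR ((x2 NOR x1) NOR (x2 NOR x1))) NOR ((((x2 NOR x2) NOR (x1 NOR x1)) NOR ((x2 NOR x2) NOR (x1 NOR x1))) NOR (((x2 NOR x2) NOR (x1 NOR x1)) NOR ((x2 NOR x2) NOR (x1 NOR x1))))) NOR ((((x2 NOR x1) NOR (x2 NOR x1)) NOR ((x2 NOR x1) NOR (x2 NOR x1))) NOR ((((x2 NOR x2) NOR (x1 NOR x1)) NOR ((x2 NOR x2) NOR (x1 NOR x1))) NOR (((x2 NOR x2) NOR (x1 NOR x1)) NOR ((x2 NOR x2) NOR (x1 NOR x1))))))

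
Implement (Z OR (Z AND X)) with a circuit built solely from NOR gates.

((Z NOR ((Z NOR Z) NOR (X NOR X))) NOR (Z NOR ((Z NOR Z) NOR (X NOR X))))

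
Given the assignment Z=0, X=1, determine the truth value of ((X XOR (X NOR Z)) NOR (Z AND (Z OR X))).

Substituting: ((1 XOR (1 NOR 0)) NOR (0 AND (0 OR 1)))
= 0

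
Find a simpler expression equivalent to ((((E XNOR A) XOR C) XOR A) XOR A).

By XOR self-cancellation ((E XOR v) XOR v = E):
= ((E XNOR A) XOR C)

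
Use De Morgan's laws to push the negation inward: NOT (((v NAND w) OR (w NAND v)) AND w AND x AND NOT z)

NOT ((v NAND w) OR (w NAND v)) OR NOT w OR NOT x OR z
De Morgan's: NOT(AND of terms) = OR of negations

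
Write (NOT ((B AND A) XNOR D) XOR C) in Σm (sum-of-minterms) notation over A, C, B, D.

Σm(1, 3, 4, 6, 9, 10, 12, 15) = (NOT A AND NOT C AND NOT B AND D) OR (NOT A AND NOT C AND B AND D) OR (NOT A AND C AND NOT B AND NOT D) OR (NOT A AND C AND B AND NOT D) OR (A AND NOT C AND NOT B AND D) OR (A AND NOT C AND B AND NOT D) OR (A AND C AND NOT B AND NOT D) OR (A AND C AND B AND D)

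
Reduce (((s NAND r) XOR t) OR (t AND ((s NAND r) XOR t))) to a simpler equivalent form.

By absorption (E OR (E AND v) = E):
= ((s NAND r) XOR t)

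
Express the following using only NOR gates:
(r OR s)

((r NOR s) NOR (r NOR s))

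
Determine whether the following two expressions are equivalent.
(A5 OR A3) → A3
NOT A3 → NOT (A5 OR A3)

Yes, Contrapositive is always equivalent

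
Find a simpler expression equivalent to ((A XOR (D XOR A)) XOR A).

By XOR self-cancellation ((E XOR v) XOR v = E):
= (D XOR A)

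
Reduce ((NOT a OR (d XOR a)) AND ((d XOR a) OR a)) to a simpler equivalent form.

By distribution ((E OR v) AND (E OR NOT v) = E):
= (d XOR a)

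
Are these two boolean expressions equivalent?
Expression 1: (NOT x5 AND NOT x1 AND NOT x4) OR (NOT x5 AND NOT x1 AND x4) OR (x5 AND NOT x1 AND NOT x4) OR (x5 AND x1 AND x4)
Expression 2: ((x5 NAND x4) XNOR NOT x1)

Yes, they are equivalent — the two output columns agree on all 8 assignments:
x5 | x1 | x4 | Expression 1 | Expression 2
------------------------------------------
0 | 0 | 0 | 1 | 1
0 | 0 | 1 | 1 | 1
0 | 1 | 0 | 0 | 0
0 | 1 | 1 | 0 | 0
1 | 0 | 0 | 1 | 1
1 | 0 | 1 | 0 | 0
1 | 1 | 0 | 0 | 0
1 | 1 | 1 | 1 | 1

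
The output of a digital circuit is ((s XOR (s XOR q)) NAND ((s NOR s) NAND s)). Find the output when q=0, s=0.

Substituting: ((0 XOR (0 XOR 0)) NAND ((0 NOR 0) NAND 0))
= 1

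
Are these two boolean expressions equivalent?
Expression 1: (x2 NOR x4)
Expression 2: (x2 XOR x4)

No. Counterexample: with x4=0, x2=0, Expression 1 = 1 but Expression 2 = 0.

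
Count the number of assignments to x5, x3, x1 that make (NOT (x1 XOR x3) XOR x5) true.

Satisfying assignments: (0,0,0), (0,1,1), (1,0,1), (1,1,0)
Count: 4 out of 8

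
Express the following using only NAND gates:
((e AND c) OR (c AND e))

((((e NAND c) NAND (e NAND c)) NAND ((e NAND c) NAND (e NAND c))) NAND (((c NAND e) NAND (c NAND e)) NAND ((c NAND e) NAND (c NAND e))))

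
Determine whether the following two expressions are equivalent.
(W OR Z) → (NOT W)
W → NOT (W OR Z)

Yes, Contrapositive is always equivalent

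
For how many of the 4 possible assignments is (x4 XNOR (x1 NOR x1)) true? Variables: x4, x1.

Satisfying assignments: (0,1), (1,0)
Count: 2 out of 4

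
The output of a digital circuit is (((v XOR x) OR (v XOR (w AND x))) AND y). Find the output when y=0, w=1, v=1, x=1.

Substituting: (((1 XOR 1) OR (1 XOR (1 AND 1))) AND 0)
= 0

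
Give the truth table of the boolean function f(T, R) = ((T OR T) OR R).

T | R | Output
--------------
0 | 0 | 0
0 | 1 | 1
1 | 0 | 1
1 | 1 | 1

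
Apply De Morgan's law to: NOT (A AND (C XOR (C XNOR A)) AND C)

NOT A OR NOT (C XOR (C XNOR A)) OR NOT C
De Morgan's: NOT(AND of terms) = OR of negations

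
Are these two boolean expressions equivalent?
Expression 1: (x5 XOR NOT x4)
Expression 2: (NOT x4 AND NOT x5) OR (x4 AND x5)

Yes, they are equivalent — the two output columns agree on all 4 assignments:
x4 | x5 | Expression 1 | Expression 2
-------------------------------------
0 | 0 | 1 | 1
0 | 1 | 0 | 0
1 | 0 | 0 | 0
1 | 1 | 1 | 1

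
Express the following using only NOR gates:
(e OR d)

((e NOR d) NOR (e NOR d))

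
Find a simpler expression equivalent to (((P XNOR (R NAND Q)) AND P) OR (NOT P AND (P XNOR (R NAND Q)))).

By distribution ((E AND v) OR (E AND NOT v) = E):
= (P XNOR (R NAND Q))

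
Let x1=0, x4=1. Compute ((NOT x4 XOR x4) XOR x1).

Substituting: ((NOT 1 XOR 1) XOR 0)
= 1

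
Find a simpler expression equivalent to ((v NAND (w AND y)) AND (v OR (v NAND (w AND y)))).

By absorption (E AND (E OR v) = E):
= (v NAND (w AND y))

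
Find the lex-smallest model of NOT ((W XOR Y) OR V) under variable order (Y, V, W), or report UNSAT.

Y=0, V=0, W=0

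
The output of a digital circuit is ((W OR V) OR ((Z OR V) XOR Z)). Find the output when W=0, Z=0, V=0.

Substituting: ((0 OR 0) OR ((0 OR 0) XOR 0))
= 0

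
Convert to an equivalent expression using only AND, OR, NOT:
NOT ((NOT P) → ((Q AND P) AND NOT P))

(NOT P) AND NOT ((Q AND P) AND NOT P)
(Negated implication: NOT(A → B) = A AND NOT B)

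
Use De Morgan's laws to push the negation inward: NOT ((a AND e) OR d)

NOT (a AND e) AND NOT d
De Morgan's: NOT(OR of terms) = AND of negations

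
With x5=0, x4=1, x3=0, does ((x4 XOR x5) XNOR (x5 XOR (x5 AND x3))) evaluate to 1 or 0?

Substituting: ((1 XOR 0) XNOR (0 XOR (0 AND 0)))
= 0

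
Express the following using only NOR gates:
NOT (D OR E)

(((D NOR E) NOR (D NOR E)) NOR ((D NOR E) NOR (D NOR E)))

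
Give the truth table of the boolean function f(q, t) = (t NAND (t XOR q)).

q | t | Output
--------------
0 | 0 | 1
0 | 1 | 0
1 | 0 | 1
1 | 1 | 1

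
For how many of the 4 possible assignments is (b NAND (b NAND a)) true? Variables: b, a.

Satisfying assignments: (0,0), (0,1), (1,1)
Count: 3 out of 4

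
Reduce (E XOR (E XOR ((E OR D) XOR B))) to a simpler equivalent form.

By XOR self-cancellation ((E XOR v) XOR v = E):
= ((E OR D) XOR B)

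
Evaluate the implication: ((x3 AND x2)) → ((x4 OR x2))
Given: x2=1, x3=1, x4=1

Antecedent ((x3 AND x2)) = 1; consequent ((x4 OR x2)) = 1.
1 → 1 = 1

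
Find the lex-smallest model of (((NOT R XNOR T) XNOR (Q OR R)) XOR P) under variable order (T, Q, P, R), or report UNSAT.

T=0, Q=0, P=0, R=0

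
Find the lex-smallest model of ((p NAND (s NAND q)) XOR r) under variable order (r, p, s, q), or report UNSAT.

r=0, p=0, s=0, q=0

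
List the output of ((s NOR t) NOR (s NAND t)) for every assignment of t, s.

t | s | Output
--------------
0 | 0 | 0
0 | 1 | 0
1 | 0 | 0
1 | 1 | 1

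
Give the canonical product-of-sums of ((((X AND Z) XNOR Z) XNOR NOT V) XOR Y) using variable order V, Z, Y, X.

ΠM(2, 3, 4, 7, 8, 9, 13, 14) = (V OR Z OR NOT Y OR X) AND (V OR Z OR NOT Y OR NOT X) AND (V OR NOT Z OR Y OR X) AND (V OR NOT Z OR NOT Y OR NOT X) AND (NOT V OR Z OR Y OR X) AND (NOT V OR Z OR Y OR NOT X) AND (NOT V OR NOT Z OR Y OR NOT X) AND (NOT V OR NOT Z OR NOT Y OR X)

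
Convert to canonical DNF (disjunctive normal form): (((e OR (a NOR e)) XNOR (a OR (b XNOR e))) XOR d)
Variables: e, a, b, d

(NOT e AND NOT a AND NOT b AND NOT d) OR (NOT e AND NOT a AND b AND d) OR (NOT e AND a AND NOT b AND d) OR (NOT e AND a AND b AND d) OR (e AND NOT a AND NOT b AND d) OR (e AND NOT a AND b AND NOT d) OR (e AND a AND NOT b AND NOT d) OR (e AND a AND b AND NOT d)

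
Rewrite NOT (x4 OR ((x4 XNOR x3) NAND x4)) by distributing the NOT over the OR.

NOT x4 AND NOT ((x4 XNOR x3) NAND x4)
De Morgan's: NOT(OR of terms) = AND of negations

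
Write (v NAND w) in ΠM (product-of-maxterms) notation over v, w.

ΠM(3) = (NOT v OR NOT w)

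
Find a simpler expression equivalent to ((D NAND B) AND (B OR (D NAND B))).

By absorption (E AND (E OR v) = E):
= (D NAND B)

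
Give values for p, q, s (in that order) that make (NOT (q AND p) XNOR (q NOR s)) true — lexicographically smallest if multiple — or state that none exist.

p=0, q=0, s=0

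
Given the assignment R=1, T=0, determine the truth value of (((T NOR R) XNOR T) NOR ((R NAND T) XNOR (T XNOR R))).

Substituting: (((0 NOR 1) XNOR 0) NOR ((1 NAND 0) XNOR (0 XNOR 1)))
= 0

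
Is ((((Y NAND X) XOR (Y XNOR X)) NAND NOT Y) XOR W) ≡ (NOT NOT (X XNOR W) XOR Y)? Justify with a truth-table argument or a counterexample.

No. Counterexample: with W=0, X=0, Y=1, Expression 1 = 1 but Expression 2 = 0.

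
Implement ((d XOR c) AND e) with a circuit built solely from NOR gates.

((((((d NOR c) NOR (d NOR c)) NOR ((d NOR c) NOR (d NOR c))) NOR ((((d NOR d) NOR (c NOR c)) NOR ((d NOR d) NOR (c NOR c))) NOR (((d NOR d) NOR (c NOR c)) NOR ((d NOR d) NOR (c NOR c))))) NOR ((((d NOR c) NOR (d NOR c)) NOR ((d NOR c) NOR (d NOR c))) NOR ((((d NOR d) NOR (c NOR c)) NOR ((d NOR d) NOR (c NOR c))) NOR (((d NOR d) NOR (c NOR c)) NOR ((d NOR d) NOR (c NOR c)))))) NOR (e NOR e))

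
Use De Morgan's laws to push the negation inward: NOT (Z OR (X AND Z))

NOT Z AND NOT (X AND Z)
De Morgan's: NOT(OR of terms) = AND of negations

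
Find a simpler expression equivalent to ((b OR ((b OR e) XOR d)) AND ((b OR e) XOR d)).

By absorption (E AND (E OR v) = E):
= ((b OR e) XOR d)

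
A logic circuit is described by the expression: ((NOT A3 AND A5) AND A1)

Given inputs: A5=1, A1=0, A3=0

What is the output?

Substituting: ((NOT 0 AND 1) AND 0)
= 0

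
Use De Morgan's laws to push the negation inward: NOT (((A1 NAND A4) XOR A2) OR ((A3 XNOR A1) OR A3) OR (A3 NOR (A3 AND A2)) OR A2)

NOT ((A1 NAND A4) XOR A2) AND NOT ((A3 XNOR A1) OR A3) AND NOT (A3 NOR (A3 AND A2)) AND NOT A2
De Morgan's: NOT(OR of terms) = AND of negations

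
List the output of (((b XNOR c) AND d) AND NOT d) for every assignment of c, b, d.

c | b | d | Output
------------------
0 | 0 | 0 | 0
0 | 0 | 1 | 0
0 | 1 | 0 | 0
0 | 1 | 1 | 0
1 | 0 | 0 | 0
1 | 0 | 1 | 0
1 | 1 | 0 | 0
1 | 1 | 1 | 0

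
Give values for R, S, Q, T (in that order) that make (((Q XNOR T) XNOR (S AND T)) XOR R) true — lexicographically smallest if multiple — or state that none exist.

R=0, S=0, Q=0, T=1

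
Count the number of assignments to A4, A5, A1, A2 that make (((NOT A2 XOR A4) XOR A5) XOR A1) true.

Satisfying assignments: (0,0,0,0), (0,0,1,1), (0,1,0,1), (0,1,1,0), (1,0,0,1), (1,0,1,0), (1,1,0,0), (1,1,1,1)
Count: 8 out of 16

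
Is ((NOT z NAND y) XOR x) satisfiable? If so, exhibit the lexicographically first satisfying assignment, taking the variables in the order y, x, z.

y=0, x=0, z=0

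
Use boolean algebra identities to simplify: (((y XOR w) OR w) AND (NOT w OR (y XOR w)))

By distribution ((E OR v) AND (E OR NOT v) = E):
= (y XOR w)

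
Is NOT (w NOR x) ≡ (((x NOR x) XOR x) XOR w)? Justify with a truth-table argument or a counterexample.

No. Counterexample: with w=0, x=0, Expression 1 = 0 but Expression 2 = 1.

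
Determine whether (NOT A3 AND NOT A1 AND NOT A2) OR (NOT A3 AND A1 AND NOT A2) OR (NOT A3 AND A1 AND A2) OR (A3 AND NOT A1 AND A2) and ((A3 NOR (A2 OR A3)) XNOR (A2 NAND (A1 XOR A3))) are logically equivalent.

Yes, they are equivalent — the two output columns agree on all 8 assignments:
A3 | A1 | A2 | Expression 1 | Expression 2
------------------------------------------
0 | 0 | 0 | 1 | 1
0 | 0 | 1 | 0 | 0
0 | 1 | 0 | 1 | 1
0 | 1 | 1 | 1 | 1
1 | 0 | 0 | 0 | 0
1 | 0 | 1 | 1 | 1
1 | 1 | 0 | 0 | 0
1 | 1 | 1 | 0 | 0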